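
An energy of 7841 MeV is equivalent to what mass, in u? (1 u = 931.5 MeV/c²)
m = E/c² = 8.418 u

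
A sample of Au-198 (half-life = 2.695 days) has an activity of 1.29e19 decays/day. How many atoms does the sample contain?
N = A/λ = 5.016e19 atoms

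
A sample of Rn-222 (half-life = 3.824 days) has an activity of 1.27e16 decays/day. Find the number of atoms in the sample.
N = A/λ = 7.006e16 atoms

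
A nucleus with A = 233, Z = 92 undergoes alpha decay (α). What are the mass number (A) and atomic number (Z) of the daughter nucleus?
Daughter: A = 229, Z = 90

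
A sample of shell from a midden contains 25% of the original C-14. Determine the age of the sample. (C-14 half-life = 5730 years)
Age = t½ × log₂(1/ratio) = 11460 years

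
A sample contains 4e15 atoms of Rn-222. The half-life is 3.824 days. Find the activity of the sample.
A = λN = 7.25e14 decays/day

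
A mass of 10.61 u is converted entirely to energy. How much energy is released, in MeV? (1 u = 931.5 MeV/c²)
E = mc² = 9883 MeV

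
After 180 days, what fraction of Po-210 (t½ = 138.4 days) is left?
N/N₀ = (1/2)^(t/t½) = 0.406 = 40.6%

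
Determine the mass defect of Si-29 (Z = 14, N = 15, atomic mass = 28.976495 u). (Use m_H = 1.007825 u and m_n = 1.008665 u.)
Δm = Z·m_H + N·m_n − M = 0.263 u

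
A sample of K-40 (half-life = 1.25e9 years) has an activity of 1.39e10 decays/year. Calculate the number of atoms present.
N = A/λ = 2.507e19 atoms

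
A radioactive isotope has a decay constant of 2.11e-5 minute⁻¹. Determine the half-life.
t½ = ln(2)/λ = 32850 minutes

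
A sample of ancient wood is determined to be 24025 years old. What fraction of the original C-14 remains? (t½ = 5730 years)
N/N₀ = (1/2)^(t/t½) = 0.05468 = 5.47%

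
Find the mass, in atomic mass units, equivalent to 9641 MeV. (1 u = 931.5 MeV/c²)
m = E/c² = 10.35 u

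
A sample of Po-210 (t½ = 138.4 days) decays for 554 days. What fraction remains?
N/N₀ = (1/2)^(t/t½) = 0.06237 = 6.24%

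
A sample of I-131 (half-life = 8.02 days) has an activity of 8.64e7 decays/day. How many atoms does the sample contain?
N = A/λ = 9.997e8 atoms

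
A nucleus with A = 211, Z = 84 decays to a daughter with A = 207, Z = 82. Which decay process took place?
ΔA = -4, ΔZ = -2 ⇒ alpha decay (α)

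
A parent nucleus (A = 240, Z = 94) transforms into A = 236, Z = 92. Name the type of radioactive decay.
ΔA = -4, ΔZ = -2 ⇒ alpha decay (α)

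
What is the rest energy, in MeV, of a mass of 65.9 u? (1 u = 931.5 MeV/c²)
E = mc² = 61390 MeV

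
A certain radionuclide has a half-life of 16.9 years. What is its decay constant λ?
λ = ln(2)/t½ = 0.04101 year⁻¹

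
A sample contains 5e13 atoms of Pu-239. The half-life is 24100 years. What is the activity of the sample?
A = λN = 1.438e9 decays/year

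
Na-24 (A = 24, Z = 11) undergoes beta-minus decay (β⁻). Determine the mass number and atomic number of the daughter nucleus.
Daughter: A = 24, Z = 12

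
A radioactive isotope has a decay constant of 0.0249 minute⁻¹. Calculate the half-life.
t½ = ln(2)/λ = 27.84 minutes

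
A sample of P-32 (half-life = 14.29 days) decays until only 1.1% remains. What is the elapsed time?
t = t½ × log₂(N₀/N) = 92.98 days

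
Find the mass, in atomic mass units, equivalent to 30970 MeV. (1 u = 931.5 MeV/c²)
m = E/c² = 33.25 u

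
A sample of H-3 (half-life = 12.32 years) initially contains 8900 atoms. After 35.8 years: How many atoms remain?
N = N₀(1/2)^(t/t½) = 1188 atoms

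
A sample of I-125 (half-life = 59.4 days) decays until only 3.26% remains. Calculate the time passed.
t = t½ × log₂(N₀/N) = 293.4 days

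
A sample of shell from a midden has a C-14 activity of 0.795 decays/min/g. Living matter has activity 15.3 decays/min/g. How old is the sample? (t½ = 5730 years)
Age = t½ × log₂(A₀/A) = 24450 years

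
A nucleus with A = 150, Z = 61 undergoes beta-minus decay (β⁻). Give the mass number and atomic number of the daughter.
Daughter: A = 150, Z = 62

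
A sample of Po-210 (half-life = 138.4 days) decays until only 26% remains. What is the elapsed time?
t = t½ × log₂(N₀/N) = 269 days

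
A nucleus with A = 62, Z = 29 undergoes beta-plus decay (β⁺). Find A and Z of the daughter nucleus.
Daughter: A = 62, Z = 28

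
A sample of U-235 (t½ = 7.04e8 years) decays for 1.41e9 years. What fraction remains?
N/N₀ = (1/2)^(t/t½) = 0.2495 = 25%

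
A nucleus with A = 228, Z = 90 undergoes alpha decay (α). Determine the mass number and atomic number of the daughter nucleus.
Daughter: A = 224, Z = 88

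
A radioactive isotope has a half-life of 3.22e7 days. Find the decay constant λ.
λ = ln(2)/t½ = 2.153e-8 day⁻¹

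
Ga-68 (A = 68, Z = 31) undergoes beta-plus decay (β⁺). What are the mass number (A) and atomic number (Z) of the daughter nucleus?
Daughter: A = 68, Z = 30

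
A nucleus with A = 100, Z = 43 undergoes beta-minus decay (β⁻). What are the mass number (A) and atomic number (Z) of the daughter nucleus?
Daughter: A = 100, Z = 44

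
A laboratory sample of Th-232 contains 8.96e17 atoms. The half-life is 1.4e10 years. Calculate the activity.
A = λN = 4.436e7 decays/year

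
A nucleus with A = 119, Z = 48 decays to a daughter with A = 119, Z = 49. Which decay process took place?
ΔA = 0, ΔZ = +1 ⇒ beta-minus decay (β⁻)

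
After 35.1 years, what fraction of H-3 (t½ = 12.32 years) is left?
N/N₀ = (1/2)^(t/t½) = 0.1388 = 13.9%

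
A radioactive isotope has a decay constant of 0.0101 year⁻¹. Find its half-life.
t½ = ln(2)/λ = 68.63 years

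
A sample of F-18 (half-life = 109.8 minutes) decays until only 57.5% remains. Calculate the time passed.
t = t½ × log₂(N₀/N) = 87.66 minutes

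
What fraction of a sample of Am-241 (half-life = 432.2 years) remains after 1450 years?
N/N₀ = (1/2)^(t/t½) = 0.09774 = 9.77%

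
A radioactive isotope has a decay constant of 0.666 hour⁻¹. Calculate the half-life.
t½ = ln(2)/λ = 1.041 hours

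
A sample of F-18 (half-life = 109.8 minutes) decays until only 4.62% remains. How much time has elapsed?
t = t½ × log₂(N₀/N) = 487.1 minutes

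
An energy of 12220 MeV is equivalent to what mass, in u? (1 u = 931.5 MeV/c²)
m = E/c² = 13.12 u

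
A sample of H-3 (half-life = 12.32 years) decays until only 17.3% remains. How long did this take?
t = t½ × log₂(N₀/N) = 31.18 years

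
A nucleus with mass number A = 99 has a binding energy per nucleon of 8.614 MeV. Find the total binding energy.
B.E. = 8.614 × 99 = 852.8 MeV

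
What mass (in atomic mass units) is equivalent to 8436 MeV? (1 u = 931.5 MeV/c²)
m = E/c² = 9.056 u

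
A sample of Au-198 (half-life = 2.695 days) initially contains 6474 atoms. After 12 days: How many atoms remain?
N = N₀(1/2)^(t/t½) = 295.7 atoms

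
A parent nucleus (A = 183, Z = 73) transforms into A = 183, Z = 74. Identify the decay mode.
ΔA = 0, ΔZ = +1 ⇒ beta-minus decay (β⁻)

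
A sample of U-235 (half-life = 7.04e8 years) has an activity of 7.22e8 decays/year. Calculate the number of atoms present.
N = A/λ = 7.333e17 atoms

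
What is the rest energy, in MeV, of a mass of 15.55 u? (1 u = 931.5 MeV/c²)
E = mc² = 14480 MeV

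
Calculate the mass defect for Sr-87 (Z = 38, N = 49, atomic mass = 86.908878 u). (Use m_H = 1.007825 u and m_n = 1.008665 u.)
Δm = Z·m_H + N·m_n − M = 0.8131 u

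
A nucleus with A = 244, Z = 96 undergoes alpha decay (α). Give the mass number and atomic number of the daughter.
Daughter: A = 240, Z = 94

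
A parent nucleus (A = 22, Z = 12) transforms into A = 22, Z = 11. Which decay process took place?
ΔA = 0, ΔZ = -1 ⇒ beta-plus decay (β⁺) or electron capture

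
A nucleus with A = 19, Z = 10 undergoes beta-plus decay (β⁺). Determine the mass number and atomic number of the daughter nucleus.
Daughter: A = 19, Z = 9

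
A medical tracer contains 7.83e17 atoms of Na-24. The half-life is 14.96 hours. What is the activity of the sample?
A = λN = 3.628e16 decays/hour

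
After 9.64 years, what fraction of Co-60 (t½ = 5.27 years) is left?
N/N₀ = (1/2)^(t/t½) = 0.2814 = 28.1%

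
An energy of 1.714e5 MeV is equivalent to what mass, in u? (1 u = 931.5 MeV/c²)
m = E/c² = 184 u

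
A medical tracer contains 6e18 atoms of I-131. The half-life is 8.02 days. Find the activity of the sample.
A = λN = 5.186e17 decays/day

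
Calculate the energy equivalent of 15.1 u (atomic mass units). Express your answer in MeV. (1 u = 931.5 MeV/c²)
E = mc² = 14070 MeV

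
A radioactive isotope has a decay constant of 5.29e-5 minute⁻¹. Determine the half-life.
t½ = ln(2)/λ = 13100 minutes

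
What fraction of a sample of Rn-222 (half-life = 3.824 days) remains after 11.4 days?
N/N₀ = (1/2)^(t/t½) = 0.1266 = 12.7%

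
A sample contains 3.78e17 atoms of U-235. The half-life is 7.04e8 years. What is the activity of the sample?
A = λN = 3.722e8 decays/year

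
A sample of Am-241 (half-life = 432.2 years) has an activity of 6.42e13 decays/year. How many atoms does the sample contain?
N = A/λ = 4.003e16 atoms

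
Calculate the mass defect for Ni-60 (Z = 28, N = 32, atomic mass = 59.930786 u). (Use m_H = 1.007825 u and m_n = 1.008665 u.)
Δm = Z·m_H + N·m_n − M = 0.5656 u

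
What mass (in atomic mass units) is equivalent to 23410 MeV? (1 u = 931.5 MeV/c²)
m = E/c² = 25.13 u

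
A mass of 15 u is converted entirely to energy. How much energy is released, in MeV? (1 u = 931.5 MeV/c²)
E = mc² = 13970 MeV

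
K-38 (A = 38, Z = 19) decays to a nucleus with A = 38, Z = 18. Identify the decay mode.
ΔA = 0, ΔZ = -1 ⇒ beta-plus decay (β⁺) or electron capture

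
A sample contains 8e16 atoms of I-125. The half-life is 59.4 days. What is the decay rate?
A = λN = 9.335e14 decays/day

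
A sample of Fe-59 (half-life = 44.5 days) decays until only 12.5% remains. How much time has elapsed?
t = t½ × log₂(N₀/N) = 133.5 days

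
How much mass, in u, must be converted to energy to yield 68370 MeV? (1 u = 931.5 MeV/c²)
m = E/c² = 73.4 u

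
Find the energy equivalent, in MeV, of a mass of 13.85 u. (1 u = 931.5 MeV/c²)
E = mc² = 12900 MeV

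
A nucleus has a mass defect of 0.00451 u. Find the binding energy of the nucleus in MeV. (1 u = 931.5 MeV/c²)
B.E. = Δm × 931.5 = 4.201 MeV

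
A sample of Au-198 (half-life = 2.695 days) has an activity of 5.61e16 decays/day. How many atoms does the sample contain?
N = A/λ = 2.181e17 atoms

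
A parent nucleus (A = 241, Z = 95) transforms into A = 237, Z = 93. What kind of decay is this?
ΔA = -4, ΔZ = -2 ⇒ alpha decay (α)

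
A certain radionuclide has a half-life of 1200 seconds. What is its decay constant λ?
λ = ln(2)/t½ = 5.776e-4 second⁻¹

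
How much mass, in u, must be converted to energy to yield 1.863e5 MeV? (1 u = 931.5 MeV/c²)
m = E/c² = 200 u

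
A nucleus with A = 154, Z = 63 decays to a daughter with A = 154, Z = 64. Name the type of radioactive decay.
ΔA = 0, ΔZ = +1 ⇒ beta-minus decay (β⁻)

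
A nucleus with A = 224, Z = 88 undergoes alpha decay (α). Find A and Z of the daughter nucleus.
Daughter: A = 220, Z = 86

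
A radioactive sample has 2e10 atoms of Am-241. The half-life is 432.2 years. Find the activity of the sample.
A = λN = 3.208e7 decays/year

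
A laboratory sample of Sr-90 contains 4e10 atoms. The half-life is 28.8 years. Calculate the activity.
A = λN = 9.627e8 decays/year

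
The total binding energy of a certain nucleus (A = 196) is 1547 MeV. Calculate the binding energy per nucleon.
B.E./A = 1547/196 = 7.893 MeV/nucleon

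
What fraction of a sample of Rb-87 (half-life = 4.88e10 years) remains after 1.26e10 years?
N/N₀ = (1/2)^(t/t½) = 0.8361 = 83.6%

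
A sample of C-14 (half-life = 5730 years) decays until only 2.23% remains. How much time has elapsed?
t = t½ × log₂(N₀/N) = 31440 years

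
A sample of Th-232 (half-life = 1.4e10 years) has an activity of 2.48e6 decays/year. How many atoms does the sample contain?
N = A/λ = 5.009e16 atoms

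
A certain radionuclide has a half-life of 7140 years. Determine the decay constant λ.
λ = ln(2)/t½ = 9.708e-5 year⁻¹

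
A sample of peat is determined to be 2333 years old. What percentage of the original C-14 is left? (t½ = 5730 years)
N/N₀ = (1/2)^(t/t½) = 0.7541 = 75.4%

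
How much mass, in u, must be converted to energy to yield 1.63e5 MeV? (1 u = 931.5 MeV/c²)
m = E/c² = 175 u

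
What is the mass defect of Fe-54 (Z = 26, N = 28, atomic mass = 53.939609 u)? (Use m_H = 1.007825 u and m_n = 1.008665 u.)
Δm = Z·m_H + N·m_n − M = 0.5065 u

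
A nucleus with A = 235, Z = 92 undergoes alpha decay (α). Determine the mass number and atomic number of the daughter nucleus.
Daughter: A = 231, Z = 90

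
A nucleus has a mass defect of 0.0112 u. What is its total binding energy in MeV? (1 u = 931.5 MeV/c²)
B.E. = Δm × 931.5 = 10.43 MeV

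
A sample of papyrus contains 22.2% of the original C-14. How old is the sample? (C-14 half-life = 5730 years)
Age = t½ × log₂(1/ratio) = 12440 years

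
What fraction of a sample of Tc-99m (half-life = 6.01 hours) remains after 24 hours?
N/N₀ = (1/2)^(t/t½) = 0.06279 = 6.28%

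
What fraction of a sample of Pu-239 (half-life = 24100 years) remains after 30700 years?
N/N₀ = (1/2)^(t/t½) = 0.4136 = 41.4%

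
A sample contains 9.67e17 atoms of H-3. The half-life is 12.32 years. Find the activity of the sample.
A = λN = 5.441e16 decays/year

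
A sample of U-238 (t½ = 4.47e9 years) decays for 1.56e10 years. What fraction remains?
N/N₀ = (1/2)^(t/t½) = 0.08901 = 8.9%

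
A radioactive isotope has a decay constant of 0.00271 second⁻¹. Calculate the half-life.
t½ = ln(2)/λ = 255.8 seconds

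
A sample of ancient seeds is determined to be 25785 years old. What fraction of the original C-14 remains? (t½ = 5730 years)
N/N₀ = (1/2)^(t/t½) = 0.04419 = 4.42%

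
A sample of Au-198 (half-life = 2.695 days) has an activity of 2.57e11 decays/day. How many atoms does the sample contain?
N = A/λ = 9.992e11 atoms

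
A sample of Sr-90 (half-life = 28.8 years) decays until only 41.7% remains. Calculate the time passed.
t = t½ × log₂(N₀/N) = 36.34 years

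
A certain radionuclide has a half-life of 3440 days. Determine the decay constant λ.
λ = ln(2)/t½ = 2.015e-4 day⁻¹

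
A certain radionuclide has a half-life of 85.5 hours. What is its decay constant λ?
λ = ln(2)/t½ = 0.008107 hour⁻¹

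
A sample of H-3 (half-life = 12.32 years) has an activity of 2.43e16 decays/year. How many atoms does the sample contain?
N = A/λ = 4.319e17 atoms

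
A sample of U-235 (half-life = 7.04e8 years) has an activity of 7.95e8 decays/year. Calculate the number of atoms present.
N = A/λ = 8.074e17 atoms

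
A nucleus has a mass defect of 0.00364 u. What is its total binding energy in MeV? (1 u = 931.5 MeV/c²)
B.E. = Δm × 931.5 = 3.391 MeV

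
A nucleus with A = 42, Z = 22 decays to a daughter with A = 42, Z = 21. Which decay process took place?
ΔA = 0, ΔZ = -1 ⇒ beta-plus decay (β⁺) or electron capture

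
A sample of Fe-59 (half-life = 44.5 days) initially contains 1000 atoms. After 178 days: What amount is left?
N = N₀(1/2)^(t/t½) = 62.5 atoms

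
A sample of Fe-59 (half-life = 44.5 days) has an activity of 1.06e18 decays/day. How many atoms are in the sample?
N = A/λ = 6.805e19 atoms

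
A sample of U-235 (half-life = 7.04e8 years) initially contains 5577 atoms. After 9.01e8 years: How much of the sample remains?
N = N₀(1/2)^(t/t½) = 2297 atoms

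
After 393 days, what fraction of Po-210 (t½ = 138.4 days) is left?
N/N₀ = (1/2)^(t/t½) = 0.1397 = 14%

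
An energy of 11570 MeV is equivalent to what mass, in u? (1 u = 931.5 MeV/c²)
m = E/c² = 12.42 u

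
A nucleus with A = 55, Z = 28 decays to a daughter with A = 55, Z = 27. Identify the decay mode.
ΔA = 0, ΔZ = -1 ⇒ beta-plus decay (β⁺) or electron capture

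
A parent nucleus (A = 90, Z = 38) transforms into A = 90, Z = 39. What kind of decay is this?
ΔA = 0, ΔZ = +1 ⇒ beta-minus decay (β⁻)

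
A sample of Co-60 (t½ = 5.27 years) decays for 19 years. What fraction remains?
N/N₀ = (1/2)^(t/t½) = 0.08217 = 8.22%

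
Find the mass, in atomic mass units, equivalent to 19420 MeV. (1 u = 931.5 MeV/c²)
m = E/c² = 20.85 u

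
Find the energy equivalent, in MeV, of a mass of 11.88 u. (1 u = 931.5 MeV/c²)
E = mc² = 11070 MeV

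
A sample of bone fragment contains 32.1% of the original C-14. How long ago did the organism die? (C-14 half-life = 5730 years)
Age = t½ × log₂(1/ratio) = 9394 years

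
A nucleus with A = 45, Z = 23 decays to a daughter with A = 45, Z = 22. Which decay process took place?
ΔA = 0, ΔZ = -1 ⇒ beta-plus decay (β⁺) or electron capture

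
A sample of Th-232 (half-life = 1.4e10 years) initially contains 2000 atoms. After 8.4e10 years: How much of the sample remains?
N = N₀(1/2)^(t/t½) = 31.25 atoms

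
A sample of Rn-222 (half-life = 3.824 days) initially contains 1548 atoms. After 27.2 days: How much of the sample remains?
N = N₀(1/2)^(t/t½) = 11.18 atoms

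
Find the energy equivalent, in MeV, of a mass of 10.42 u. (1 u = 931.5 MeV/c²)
E = mc² = 9706 MeV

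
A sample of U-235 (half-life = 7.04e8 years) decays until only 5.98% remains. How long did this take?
t = t½ × log₂(N₀/N) = 2.861e9 years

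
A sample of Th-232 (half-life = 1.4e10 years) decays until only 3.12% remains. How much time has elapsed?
t = t½ × log₂(N₀/N) = 7.003e10 years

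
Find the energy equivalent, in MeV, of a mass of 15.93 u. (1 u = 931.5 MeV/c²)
E = mc² = 14840 MeV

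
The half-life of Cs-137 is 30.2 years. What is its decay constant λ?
λ = ln(2)/t½ = 0.02295 year⁻¹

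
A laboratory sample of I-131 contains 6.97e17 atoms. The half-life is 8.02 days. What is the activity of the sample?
A = λN = 6.024e16 decays/day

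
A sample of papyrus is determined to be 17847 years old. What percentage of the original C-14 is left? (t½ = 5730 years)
N/N₀ = (1/2)^(t/t½) = 0.1155 = 11.5%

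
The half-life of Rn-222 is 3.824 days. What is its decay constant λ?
λ = ln(2)/t½ = 0.1813 day⁻¹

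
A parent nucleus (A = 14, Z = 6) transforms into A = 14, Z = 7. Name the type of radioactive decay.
ΔA = 0, ΔZ = +1 ⇒ beta-minus decay (β⁻)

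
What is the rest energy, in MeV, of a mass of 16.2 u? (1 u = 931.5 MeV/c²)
E = mc² = 15090 MeV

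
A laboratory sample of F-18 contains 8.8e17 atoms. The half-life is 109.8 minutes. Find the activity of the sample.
A = λN = 5.555e15 decays/minute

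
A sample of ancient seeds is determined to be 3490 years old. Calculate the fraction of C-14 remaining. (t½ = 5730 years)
N/N₀ = (1/2)^(t/t½) = 0.6556 = 65.6%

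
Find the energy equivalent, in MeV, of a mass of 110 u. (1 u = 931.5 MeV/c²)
E = mc² = 1.025e5 MeV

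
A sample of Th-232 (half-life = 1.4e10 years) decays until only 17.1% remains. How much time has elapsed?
t = t½ × log₂(N₀/N) = 3.567e10 years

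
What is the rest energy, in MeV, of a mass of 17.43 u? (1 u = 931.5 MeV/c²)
E = mc² = 16240 MeV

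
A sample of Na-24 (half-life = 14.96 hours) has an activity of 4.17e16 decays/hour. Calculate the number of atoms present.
N = A/λ = 9e17 atoms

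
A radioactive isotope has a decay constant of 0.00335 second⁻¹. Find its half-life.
t½ = ln(2)/λ = 206.9 seconds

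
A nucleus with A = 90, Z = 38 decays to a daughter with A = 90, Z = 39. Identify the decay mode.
ΔA = 0, ΔZ = +1 ⇒ beta-minus decay (β⁻)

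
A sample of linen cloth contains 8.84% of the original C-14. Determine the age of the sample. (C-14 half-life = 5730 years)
Age = t½ × log₂(1/ratio) = 20050 years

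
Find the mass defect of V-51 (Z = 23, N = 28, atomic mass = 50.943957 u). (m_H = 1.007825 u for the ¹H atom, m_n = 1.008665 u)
Δm = Z·m_H + N·m_n − M = 0.4786 u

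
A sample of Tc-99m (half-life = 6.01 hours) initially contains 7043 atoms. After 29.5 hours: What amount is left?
N = N₀(1/2)^(t/t½) = 234.5 atoms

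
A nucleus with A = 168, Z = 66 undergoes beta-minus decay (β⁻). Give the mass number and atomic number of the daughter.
Daughter: A = 168, Z = 67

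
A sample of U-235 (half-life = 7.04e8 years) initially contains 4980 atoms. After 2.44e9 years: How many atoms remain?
N = N₀(1/2)^(t/t½) = 450.7 atoms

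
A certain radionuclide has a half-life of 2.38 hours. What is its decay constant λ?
λ = ln(2)/t½ = 0.2912 hour⁻¹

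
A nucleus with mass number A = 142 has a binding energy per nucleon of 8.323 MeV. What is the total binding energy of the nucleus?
B.E. = 8.323 × 142 = 1182 MeV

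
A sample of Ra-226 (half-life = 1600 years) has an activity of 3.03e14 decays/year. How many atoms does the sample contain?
N = A/λ = 6.994e17 atoms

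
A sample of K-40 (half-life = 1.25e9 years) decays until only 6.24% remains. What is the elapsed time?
t = t½ × log₂(N₀/N) = 5.003e9 years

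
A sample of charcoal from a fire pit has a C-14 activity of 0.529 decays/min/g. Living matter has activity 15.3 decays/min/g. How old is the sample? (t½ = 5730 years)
Age = t½ × log₂(A₀/A) = 27810 years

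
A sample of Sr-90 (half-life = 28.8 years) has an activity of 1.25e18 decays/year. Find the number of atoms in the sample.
N = A/λ = 5.194e19 atoms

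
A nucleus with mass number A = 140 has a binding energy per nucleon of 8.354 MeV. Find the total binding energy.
B.E. = 8.354 × 140 = 1170 MeV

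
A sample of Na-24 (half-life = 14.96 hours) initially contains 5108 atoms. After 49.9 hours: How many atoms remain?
N = N₀(1/2)^(t/t½) = 506 atoms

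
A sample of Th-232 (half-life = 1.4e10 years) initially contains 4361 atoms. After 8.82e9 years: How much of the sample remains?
N = N₀(1/2)^(t/t½) = 2818 atoms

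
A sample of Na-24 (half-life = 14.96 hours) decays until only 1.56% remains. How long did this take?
t = t½ × log₂(N₀/N) = 89.79 hours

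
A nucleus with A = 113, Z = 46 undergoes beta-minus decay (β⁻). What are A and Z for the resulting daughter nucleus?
Daughter: A = 113, Z = 47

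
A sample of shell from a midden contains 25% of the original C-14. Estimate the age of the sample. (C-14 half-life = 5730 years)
Age = t½ × log₂(1/ratio) = 11460 years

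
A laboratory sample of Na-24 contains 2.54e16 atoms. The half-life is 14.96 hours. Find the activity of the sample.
A = λN = 1.177e15 decays/hour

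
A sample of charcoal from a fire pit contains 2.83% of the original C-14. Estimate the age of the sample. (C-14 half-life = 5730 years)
Age = t½ × log₂(1/ratio) = 29470 years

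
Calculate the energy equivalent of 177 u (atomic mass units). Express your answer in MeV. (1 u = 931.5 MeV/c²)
E = mc² = 1.649e5 MeV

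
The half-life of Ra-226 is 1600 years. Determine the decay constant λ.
λ = ln(2)/t½ = 4.332e-4 year⁻¹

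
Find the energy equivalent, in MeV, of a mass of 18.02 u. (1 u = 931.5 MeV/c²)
E = mc² = 16790 MeV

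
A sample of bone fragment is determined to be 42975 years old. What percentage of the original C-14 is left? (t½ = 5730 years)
N/N₀ = (1/2)^(t/t½) = 0.005524 = 0.552%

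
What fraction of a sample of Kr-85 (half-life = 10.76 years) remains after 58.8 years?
N/N₀ = (1/2)^(t/t½) = 0.02264 = 2.26%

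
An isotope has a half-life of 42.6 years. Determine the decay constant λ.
λ = ln(2)/t½ = 0.01627 year⁻¹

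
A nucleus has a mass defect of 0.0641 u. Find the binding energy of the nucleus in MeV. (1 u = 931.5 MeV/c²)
B.E. = Δm × 931.5 = 59.71 MeV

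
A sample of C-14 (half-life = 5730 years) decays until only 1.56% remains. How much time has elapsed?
t = t½ × log₂(N₀/N) = 34390 years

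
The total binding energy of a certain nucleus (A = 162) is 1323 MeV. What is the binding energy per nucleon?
B.E./A = 1323/162 = 8.167 MeV/nucleon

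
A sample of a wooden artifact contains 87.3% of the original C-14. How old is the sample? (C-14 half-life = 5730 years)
Age = t½ × log₂(1/ratio) = 1123 years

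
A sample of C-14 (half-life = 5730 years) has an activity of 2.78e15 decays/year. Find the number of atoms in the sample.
N = A/λ = 2.298e19 atoms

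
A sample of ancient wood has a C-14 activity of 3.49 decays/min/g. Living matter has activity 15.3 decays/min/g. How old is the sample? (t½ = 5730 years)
Age = t½ × log₂(A₀/A) = 12220 years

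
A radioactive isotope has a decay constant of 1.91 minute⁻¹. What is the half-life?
t½ = ln(2)/λ = 0.3629 minutes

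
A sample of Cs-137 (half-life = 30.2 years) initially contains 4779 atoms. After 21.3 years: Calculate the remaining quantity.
N = N₀(1/2)^(t/t½) = 2931 atoms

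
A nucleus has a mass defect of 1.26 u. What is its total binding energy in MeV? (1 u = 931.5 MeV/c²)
B.E. = Δm × 931.5 = 1174 MeV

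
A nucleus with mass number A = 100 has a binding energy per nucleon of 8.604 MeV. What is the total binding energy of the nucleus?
B.E. = 8.604 × 100 = 860.4 MeV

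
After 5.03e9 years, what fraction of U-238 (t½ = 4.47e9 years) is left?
N/N₀ = (1/2)^(t/t½) = 0.4584 = 45.8%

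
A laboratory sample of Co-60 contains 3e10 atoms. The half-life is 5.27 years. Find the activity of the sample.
A = λN = 3.946e9 decays/year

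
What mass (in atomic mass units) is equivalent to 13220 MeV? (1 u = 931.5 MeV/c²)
m = E/c² = 14.19 u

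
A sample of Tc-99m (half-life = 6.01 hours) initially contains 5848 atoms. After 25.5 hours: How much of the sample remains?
N = N₀(1/2)^(t/t½) = 308.9 atoms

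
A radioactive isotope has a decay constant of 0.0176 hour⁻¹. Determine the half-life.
t½ = ln(2)/λ = 39.38 hours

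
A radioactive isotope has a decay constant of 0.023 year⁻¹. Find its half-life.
t½ = ln(2)/λ = 30.14 years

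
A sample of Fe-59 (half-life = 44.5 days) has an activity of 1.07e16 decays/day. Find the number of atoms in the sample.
N = A/λ = 6.869e17 atoms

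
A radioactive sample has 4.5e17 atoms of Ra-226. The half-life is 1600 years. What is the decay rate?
A = λN = 1.949e14 decays/year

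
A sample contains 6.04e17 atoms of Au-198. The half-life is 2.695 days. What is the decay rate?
A = λN = 1.553e17 decays/day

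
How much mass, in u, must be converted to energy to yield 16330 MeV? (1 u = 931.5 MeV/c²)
m = E/c² = 17.53 u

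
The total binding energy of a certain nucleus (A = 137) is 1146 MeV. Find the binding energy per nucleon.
B.E./A = 1146/137 = 8.365 MeV/nucleon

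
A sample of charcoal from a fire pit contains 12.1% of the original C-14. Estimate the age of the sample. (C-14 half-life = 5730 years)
Age = t½ × log₂(1/ratio) = 17460 years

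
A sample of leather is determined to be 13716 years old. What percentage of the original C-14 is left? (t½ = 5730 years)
N/N₀ = (1/2)^(t/t½) = 0.1903 = 19%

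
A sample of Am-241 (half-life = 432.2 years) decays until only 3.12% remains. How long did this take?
t = t½ × log₂(N₀/N) = 2162 years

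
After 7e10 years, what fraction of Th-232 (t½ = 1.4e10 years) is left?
N/N₀ = (1/2)^(t/t½) = 0.03125 = 3.12%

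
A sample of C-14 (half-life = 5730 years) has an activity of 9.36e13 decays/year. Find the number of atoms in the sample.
N = A/λ = 7.738e17 atoms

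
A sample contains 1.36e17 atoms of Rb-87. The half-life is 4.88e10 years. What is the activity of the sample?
A = λN = 1.932e6 decays/year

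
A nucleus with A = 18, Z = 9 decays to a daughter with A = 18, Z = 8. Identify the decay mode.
ΔA = 0, ΔZ = -1 ⇒ beta-plus decay (β⁺) or electron capture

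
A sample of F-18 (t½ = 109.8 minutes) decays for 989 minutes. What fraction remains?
N/N₀ = (1/2)^(t/t½) = 0.001943 = 0.194%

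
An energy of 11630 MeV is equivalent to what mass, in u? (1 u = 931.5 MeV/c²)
m = E/c² = 12.49 u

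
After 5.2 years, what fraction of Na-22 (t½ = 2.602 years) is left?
N/N₀ = (1/2)^(t/t½) = 0.2503 = 25%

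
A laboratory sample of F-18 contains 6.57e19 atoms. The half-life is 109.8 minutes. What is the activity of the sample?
A = λN = 4.148e17 decays/minute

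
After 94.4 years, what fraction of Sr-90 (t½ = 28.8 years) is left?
N/N₀ = (1/2)^(t/t½) = 0.1031 = 10.3%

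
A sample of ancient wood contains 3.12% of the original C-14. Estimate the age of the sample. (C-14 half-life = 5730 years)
Age = t½ × log₂(1/ratio) = 28660 years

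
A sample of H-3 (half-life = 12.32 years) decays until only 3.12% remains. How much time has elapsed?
t = t½ × log₂(N₀/N) = 61.63 years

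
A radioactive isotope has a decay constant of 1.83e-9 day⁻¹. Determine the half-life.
t½ = ln(2)/λ = 3.788e8 days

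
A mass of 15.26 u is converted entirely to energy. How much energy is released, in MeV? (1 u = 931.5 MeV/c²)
E = mc² = 14210 MeV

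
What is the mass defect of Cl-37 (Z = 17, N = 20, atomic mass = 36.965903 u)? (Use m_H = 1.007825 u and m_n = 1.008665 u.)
Δm = Z·m_H + N·m_n − M = 0.3404 u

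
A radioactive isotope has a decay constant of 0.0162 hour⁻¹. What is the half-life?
t½ = ln(2)/λ = 42.79 hours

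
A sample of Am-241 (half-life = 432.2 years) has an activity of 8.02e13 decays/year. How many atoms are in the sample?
N = A/λ = 5.001e16 atoms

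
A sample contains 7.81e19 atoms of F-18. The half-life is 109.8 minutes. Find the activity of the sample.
A = λN = 4.93e17 decays/minute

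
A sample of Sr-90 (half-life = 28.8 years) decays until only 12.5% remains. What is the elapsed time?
t = t½ × log₂(N₀/N) = 86.4 years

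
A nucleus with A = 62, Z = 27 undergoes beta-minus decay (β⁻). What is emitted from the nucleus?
β⁻: electron (e⁻) + antineutrino (ν̄ₑ)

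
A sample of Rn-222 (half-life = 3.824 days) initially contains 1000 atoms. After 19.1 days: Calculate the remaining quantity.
N = N₀(1/2)^(t/t½) = 31.36 atoms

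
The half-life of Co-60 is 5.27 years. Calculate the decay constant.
λ = ln(2)/t½ = 0.1315 year⁻¹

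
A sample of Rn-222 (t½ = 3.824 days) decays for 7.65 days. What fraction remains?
N/N₀ = (1/2)^(t/t½) = 0.2499 = 25%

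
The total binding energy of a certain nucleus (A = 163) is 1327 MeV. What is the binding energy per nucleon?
B.E./A = 1327/163 = 8.141 MeV/nucleon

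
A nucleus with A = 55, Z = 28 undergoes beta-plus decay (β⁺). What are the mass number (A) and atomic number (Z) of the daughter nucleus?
Daughter: A = 55, Z = 27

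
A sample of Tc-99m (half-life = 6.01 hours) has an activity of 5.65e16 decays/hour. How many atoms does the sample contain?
N = A/λ = 4.899e17 atoms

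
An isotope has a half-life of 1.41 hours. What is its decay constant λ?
λ = ln(2)/t½ = 0.4916 hour⁻¹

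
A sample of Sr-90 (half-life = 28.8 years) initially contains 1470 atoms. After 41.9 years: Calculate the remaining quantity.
N = N₀(1/2)^(t/t½) = 536.2 atoms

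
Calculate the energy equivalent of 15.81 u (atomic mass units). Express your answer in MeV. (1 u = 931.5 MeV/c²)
E = mc² = 14730 MeV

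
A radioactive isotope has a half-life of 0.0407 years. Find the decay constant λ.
λ = ln(2)/t½ = 17.03 year⁻¹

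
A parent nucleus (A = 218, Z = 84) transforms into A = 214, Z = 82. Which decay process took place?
ΔA = -4, ΔZ = -2 ⇒ alpha decay (α)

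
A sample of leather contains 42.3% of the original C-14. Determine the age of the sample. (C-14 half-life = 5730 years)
Age = t½ × log₂(1/ratio) = 7112 years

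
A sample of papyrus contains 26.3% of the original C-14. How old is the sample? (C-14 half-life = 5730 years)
Age = t½ × log₂(1/ratio) = 11040 years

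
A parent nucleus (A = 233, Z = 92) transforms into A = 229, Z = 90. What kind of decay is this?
ΔA = -4, ΔZ = -2 ⇒ alpha decay (α)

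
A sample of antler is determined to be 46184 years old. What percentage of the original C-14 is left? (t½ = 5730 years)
N/N₀ = (1/2)^(t/t½) = 0.003747 = 0.375%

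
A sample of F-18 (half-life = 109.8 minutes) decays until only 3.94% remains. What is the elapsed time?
t = t½ × log₂(N₀/N) = 512.3 minutes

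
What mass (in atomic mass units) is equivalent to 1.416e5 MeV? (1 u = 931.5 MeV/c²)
m = E/c² = 152 u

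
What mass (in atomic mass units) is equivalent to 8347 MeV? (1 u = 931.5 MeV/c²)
m = E/c² = 8.961 u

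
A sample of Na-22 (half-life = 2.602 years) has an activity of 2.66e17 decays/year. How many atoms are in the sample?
N = A/λ = 9.985e17 atoms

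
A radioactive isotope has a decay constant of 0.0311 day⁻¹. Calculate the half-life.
t½ = ln(2)/λ = 22.29 days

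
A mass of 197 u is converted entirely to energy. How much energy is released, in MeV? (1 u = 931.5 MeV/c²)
E = mc² = 1.835e5 MeV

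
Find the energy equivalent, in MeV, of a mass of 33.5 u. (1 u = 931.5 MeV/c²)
E = mc² = 31210 MeV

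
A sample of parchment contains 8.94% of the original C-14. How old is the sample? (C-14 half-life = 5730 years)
Age = t½ × log₂(1/ratio) = 19960 years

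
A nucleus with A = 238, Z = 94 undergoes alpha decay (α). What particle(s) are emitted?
α particle = ⁴₂He (2 protons + 2 neutrons)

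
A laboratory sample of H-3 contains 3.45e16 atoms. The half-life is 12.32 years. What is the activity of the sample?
A = λN = 1.941e15 decays/year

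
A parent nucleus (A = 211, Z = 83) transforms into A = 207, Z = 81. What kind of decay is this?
ΔA = -4, ΔZ = -2 ⇒ alpha decay (α)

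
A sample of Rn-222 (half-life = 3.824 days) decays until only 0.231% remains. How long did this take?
t = t½ × log₂(N₀/N) = 33.49 days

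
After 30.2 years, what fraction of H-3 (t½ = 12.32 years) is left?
N/N₀ = (1/2)^(t/t½) = 0.1828 = 18.3%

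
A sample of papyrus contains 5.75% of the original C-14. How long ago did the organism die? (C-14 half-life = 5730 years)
Age = t½ × log₂(1/ratio) = 23610 years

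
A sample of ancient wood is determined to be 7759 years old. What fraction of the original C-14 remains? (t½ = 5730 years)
N/N₀ = (1/2)^(t/t½) = 0.3912 = 39.1%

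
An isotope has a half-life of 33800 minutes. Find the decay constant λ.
λ = ln(2)/t½ = 2.051e-5 minute⁻¹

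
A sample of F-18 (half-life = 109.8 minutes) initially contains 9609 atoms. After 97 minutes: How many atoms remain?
N = N₀(1/2)^(t/t½) = 5209 atoms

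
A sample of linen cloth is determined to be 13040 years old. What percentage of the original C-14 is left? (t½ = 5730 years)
N/N₀ = (1/2)^(t/t½) = 0.2065 = 20.7%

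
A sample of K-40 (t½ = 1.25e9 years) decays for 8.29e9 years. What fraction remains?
N/N₀ = (1/2)^(t/t½) = 0.01008 = 1.01%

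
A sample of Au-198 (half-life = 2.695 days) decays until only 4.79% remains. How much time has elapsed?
t = t½ × log₂(N₀/N) = 11.81 days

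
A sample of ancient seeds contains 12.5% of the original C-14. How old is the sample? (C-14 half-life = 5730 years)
Age = t½ × log₂(1/ratio) = 17190 years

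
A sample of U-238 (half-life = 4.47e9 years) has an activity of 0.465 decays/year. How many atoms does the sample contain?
N = A/λ = 2.999e9 atoms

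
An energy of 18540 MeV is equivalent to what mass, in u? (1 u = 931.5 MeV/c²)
m = E/c² = 19.9 u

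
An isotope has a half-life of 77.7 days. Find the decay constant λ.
λ = ln(2)/t½ = 0.008921 day⁻¹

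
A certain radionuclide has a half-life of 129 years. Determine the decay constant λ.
λ = ln(2)/t½ = 0.005373 year⁻¹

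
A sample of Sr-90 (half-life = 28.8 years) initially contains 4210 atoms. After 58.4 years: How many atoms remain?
N = N₀(1/2)^(t/t½) = 1032 atoms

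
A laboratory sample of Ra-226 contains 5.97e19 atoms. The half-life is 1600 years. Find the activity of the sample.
A = λN = 2.586e16 decays/year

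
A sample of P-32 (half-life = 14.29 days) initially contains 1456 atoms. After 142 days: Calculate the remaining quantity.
N = N₀(1/2)^(t/t½) = 1.485 atoms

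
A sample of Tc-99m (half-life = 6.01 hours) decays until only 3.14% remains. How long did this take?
t = t½ × log₂(N₀/N) = 30.01 hours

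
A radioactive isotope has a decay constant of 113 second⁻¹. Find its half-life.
t½ = ln(2)/λ = 0.006134 seconds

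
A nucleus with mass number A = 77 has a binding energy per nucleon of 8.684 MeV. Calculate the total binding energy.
B.E. = 8.684 × 77 = 668.7 MeV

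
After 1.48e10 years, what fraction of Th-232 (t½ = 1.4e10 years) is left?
N/N₀ = (1/2)^(t/t½) = 0.4806 = 48.1%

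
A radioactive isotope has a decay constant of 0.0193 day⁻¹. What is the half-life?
t½ = ln(2)/λ = 35.91 days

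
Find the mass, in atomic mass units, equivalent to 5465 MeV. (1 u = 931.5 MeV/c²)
m = E/c² = 5.867 u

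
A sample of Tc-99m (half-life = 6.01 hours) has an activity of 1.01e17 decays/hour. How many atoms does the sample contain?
N = A/λ = 8.757e17 atoms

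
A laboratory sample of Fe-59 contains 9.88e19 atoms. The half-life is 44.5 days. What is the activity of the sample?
A = λN = 1.539e18 decays/day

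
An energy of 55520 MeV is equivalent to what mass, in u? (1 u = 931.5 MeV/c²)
m = E/c² = 59.6 u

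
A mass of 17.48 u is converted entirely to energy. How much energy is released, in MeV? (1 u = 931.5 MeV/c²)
E = mc² = 16280 MeV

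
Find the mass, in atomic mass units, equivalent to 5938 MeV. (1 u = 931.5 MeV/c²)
m = E/c² = 6.375 u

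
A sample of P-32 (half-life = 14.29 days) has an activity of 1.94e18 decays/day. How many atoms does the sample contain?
N = A/λ = 4e19 atoms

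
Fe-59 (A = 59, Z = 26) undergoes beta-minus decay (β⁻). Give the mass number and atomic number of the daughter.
Daughter: A = 59, Z = 27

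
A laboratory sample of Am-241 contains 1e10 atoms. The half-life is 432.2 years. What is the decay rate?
A = λN = 1.604e7 decays/year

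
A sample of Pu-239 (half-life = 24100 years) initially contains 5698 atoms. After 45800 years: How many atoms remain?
N = N₀(1/2)^(t/t½) = 1526 atoms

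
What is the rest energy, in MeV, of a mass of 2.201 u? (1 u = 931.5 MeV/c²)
E = mc² = 2050 MeV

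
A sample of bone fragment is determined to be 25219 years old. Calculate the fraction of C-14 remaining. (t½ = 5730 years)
N/N₀ = (1/2)^(t/t½) = 0.04733 = 4.73%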